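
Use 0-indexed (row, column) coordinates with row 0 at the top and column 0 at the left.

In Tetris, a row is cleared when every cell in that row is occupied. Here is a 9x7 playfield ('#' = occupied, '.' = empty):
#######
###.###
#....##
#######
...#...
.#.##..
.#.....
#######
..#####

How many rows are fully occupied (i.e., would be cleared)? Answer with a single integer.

Check each row:
  row 0: 0 empty cells -> FULL (clear)
  row 1: 1 empty cell -> not full
  row 2: 4 empty cells -> not full
  row 3: 0 empty cells -> FULL (clear)
  row 4: 6 empty cells -> not full
  row 5: 4 empty cells -> not full
  row 6: 6 empty cells -> not full
  row 7: 0 empty cells -> FULL (clear)
  row 8: 2 empty cells -> not full
Total rows cleared: 3

Answer: 3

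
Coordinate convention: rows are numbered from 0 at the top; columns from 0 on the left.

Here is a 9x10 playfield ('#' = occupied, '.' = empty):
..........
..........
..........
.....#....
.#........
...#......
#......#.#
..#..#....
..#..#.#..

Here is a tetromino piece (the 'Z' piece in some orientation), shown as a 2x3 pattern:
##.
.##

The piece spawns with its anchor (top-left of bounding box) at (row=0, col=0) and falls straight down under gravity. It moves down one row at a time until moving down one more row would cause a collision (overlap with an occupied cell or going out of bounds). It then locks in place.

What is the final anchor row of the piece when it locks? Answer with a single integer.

Answer: 2

Derivation:
Spawn at (row=0, col=0). Try each row:
  row 0: fits
  row 1: fits
  row 2: fits
  row 3: blocked -> lock at row 2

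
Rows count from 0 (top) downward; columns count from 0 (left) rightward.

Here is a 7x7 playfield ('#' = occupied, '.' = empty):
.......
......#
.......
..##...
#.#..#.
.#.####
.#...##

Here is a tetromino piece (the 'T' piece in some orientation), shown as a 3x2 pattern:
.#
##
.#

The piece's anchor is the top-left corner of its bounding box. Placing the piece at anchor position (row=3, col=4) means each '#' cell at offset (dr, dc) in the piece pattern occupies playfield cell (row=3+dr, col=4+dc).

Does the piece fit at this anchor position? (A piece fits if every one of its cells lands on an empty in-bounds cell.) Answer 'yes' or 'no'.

Check each piece cell at anchor (3, 4):
  offset (0,1) -> (3,5): empty -> OK
  offset (1,0) -> (4,4): empty -> OK
  offset (1,1) -> (4,5): occupied ('#') -> FAIL
  offset (2,1) -> (5,5): occupied ('#') -> FAIL
All cells valid: no

Answer: no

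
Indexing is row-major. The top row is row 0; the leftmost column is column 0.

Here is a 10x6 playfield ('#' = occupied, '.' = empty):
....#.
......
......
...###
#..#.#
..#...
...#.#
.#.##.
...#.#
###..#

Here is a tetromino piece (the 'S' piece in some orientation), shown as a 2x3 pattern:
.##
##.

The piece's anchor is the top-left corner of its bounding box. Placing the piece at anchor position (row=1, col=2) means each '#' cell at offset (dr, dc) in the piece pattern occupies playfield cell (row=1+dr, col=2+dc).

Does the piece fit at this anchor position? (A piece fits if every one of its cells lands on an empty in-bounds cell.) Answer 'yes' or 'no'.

Answer: yes

Derivation:
Check each piece cell at anchor (1, 2):
  offset (0,1) -> (1,3): empty -> OK
  offset (0,2) -> (1,4): empty -> OK
  offset (1,0) -> (2,2): empty -> OK
  offset (1,1) -> (2,3): empty -> OK
All cells valid: yes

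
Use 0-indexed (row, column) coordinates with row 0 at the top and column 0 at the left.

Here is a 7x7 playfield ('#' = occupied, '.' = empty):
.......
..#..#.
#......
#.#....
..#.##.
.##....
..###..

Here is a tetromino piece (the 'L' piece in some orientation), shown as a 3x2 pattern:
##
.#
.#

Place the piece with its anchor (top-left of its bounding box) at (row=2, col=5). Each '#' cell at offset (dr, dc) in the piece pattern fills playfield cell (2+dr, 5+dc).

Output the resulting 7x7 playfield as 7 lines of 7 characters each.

Answer: .......
..#..#.
#....##
#.#...#
..#.###
.##....
..###..

Derivation:
Fill (2+0,5+0) = (2,5)
Fill (2+0,5+1) = (2,6)
Fill (2+1,5+1) = (3,6)
Fill (2+2,5+1) = (4,6)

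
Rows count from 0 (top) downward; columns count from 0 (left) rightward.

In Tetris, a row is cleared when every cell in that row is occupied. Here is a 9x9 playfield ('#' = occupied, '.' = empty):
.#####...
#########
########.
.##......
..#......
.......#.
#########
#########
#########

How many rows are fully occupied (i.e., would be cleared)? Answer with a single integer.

Answer: 4

Derivation:
Check each row:
  row 0: 4 empty cells -> not full
  row 1: 0 empty cells -> FULL (clear)
  row 2: 1 empty cell -> not full
  row 3: 7 empty cells -> not full
  row 4: 8 empty cells -> not full
  row 5: 8 empty cells -> not full
  row 6: 0 empty cells -> FULL (clear)
  row 7: 0 empty cells -> FULL (clear)
  row 8: 0 empty cells -> FULL (clear)
Total rows cleared: 4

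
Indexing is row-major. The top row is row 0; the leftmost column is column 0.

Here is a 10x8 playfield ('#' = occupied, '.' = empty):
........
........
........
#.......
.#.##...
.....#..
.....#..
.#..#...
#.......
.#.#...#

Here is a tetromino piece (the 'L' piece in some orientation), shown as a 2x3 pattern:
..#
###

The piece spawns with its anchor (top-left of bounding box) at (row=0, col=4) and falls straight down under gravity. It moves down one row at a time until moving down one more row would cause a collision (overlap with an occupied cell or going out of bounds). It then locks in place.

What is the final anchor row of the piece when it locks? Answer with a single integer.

Spawn at (row=0, col=4). Try each row:
  row 0: fits
  row 1: fits
  row 2: fits
  row 3: blocked -> lock at row 2

Answer: 2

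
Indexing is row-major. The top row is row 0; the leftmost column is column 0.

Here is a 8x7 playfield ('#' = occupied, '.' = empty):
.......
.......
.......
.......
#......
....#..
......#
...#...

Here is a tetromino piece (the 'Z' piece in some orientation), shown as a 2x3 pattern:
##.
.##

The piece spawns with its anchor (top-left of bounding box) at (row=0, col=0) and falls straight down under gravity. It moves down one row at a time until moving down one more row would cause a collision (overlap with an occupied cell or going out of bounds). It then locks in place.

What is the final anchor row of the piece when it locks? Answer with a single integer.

Answer: 3

Derivation:
Spawn at (row=0, col=0). Try each row:
  row 0: fits
  row 1: fits
  row 2: fits
  row 3: fits
  row 4: blocked -> lock at row 3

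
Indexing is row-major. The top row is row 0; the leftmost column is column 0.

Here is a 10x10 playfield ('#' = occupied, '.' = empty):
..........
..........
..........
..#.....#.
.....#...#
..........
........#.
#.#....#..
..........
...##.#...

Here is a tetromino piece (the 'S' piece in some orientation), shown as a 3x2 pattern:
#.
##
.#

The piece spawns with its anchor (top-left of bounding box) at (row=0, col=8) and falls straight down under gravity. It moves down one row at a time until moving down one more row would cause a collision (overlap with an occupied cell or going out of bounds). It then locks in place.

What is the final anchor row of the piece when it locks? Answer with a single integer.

Spawn at (row=0, col=8). Try each row:
  row 0: fits
  row 1: fits
  row 2: blocked -> lock at row 1

Answer: 1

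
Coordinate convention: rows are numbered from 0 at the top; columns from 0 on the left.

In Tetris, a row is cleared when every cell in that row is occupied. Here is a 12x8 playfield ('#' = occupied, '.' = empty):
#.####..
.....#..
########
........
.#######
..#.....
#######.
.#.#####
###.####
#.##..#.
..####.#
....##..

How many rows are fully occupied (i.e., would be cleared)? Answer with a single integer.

Answer: 1

Derivation:
Check each row:
  row 0: 3 empty cells -> not full
  row 1: 7 empty cells -> not full
  row 2: 0 empty cells -> FULL (clear)
  row 3: 8 empty cells -> not full
  row 4: 1 empty cell -> not full
  row 5: 7 empty cells -> not full
  row 6: 1 empty cell -> not full
  row 7: 2 empty cells -> not full
  row 8: 1 empty cell -> not full
  row 9: 4 empty cells -> not full
  row 10: 3 empty cells -> not full
  row 11: 6 empty cells -> not full
Total rows cleared: 1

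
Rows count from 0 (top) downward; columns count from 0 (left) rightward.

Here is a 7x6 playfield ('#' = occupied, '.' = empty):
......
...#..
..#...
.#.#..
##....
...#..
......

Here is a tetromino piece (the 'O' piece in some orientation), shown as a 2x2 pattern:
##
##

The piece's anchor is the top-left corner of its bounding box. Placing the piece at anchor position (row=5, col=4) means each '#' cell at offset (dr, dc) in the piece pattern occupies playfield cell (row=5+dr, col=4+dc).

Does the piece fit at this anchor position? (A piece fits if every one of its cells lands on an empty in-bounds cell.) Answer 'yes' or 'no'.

Answer: yes

Derivation:
Check each piece cell at anchor (5, 4):
  offset (0,0) -> (5,4): empty -> OK
  offset (0,1) -> (5,5): empty -> OK
  offset (1,0) -> (6,4): empty -> OK
  offset (1,1) -> (6,5): empty -> OK
All cells valid: yes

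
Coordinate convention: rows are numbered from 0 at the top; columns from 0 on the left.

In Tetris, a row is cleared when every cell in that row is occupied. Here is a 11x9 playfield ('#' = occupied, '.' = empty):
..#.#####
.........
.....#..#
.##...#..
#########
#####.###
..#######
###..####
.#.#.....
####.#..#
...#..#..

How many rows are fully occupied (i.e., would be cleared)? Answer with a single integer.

Check each row:
  row 0: 3 empty cells -> not full
  row 1: 9 empty cells -> not full
  row 2: 7 empty cells -> not full
  row 3: 6 empty cells -> not full
  row 4: 0 empty cells -> FULL (clear)
  row 5: 1 empty cell -> not full
  row 6: 2 empty cells -> not full
  row 7: 2 empty cells -> not full
  row 8: 7 empty cells -> not full
  row 9: 3 empty cells -> not full
  row 10: 7 empty cells -> not full
Total rows cleared: 1

Answer: 1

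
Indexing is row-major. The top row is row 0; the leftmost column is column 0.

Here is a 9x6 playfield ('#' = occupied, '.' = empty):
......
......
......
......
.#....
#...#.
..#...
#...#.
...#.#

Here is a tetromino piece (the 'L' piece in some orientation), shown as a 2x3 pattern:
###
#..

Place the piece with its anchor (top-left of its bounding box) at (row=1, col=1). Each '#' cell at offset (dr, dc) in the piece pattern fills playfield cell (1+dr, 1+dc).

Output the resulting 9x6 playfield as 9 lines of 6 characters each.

Fill (1+0,1+0) = (1,1)
Fill (1+0,1+1) = (1,2)
Fill (1+0,1+2) = (1,3)
Fill (1+1,1+0) = (2,1)

Answer: ......
.###..
.#....
......
.#....
#...#.
..#...
#...#.
...#.#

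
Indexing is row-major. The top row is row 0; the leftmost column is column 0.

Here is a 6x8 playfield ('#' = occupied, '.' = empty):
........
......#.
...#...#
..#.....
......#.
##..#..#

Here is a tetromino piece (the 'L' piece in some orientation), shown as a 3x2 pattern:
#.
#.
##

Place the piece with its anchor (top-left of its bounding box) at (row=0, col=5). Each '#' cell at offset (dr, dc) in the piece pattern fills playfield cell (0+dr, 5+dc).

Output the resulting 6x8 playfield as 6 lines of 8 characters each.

Fill (0+0,5+0) = (0,5)
Fill (0+1,5+0) = (1,5)
Fill (0+2,5+0) = (2,5)
Fill (0+2,5+1) = (2,6)

Answer: .....#..
.....##.
...#.###
..#.....
......#.
##..#..#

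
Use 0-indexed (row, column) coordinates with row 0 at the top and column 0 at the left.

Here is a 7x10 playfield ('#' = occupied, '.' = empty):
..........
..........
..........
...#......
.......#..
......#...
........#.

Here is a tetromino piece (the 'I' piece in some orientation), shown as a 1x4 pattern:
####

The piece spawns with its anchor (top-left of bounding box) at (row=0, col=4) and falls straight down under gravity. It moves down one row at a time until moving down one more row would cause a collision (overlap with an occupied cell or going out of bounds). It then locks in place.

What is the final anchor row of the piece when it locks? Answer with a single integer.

Spawn at (row=0, col=4). Try each row:
  row 0: fits
  row 1: fits
  row 2: fits
  row 3: fits
  row 4: blocked -> lock at row 3

Answer: 3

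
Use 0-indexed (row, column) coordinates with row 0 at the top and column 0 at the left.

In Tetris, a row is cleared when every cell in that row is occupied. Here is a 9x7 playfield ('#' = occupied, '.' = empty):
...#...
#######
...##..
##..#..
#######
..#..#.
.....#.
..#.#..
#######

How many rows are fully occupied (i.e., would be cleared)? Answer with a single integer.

Answer: 3

Derivation:
Check each row:
  row 0: 6 empty cells -> not full
  row 1: 0 empty cells -> FULL (clear)
  row 2: 5 empty cells -> not full
  row 3: 4 empty cells -> not full
  row 4: 0 empty cells -> FULL (clear)
  row 5: 5 empty cells -> not full
  row 6: 6 empty cells -> not full
  row 7: 5 empty cells -> not full
  row 8: 0 empty cells -> FULL (clear)
Total rows cleared: 3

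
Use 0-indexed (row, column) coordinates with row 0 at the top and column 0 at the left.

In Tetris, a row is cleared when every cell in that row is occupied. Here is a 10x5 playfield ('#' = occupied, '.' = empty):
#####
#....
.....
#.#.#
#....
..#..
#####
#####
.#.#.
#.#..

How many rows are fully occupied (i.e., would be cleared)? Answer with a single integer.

Answer: 3

Derivation:
Check each row:
  row 0: 0 empty cells -> FULL (clear)
  row 1: 4 empty cells -> not full
  row 2: 5 empty cells -> not full
  row 3: 2 empty cells -> not full
  row 4: 4 empty cells -> not full
  row 5: 4 empty cells -> not full
  row 6: 0 empty cells -> FULL (clear)
  row 7: 0 empty cells -> FULL (clear)
  row 8: 3 empty cells -> not full
  row 9: 3 empty cells -> not full
Total rows cleared: 3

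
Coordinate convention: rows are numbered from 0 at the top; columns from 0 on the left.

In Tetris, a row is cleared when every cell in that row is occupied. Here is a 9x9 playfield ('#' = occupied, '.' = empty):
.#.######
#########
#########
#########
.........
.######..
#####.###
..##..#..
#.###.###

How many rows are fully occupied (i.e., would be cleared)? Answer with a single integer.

Check each row:
  row 0: 2 empty cells -> not full
  row 1: 0 empty cells -> FULL (clear)
  row 2: 0 empty cells -> FULL (clear)
  row 3: 0 empty cells -> FULL (clear)
  row 4: 9 empty cells -> not full
  row 5: 3 empty cells -> not full
  row 6: 1 empty cell -> not full
  row 7: 6 empty cells -> not full
  row 8: 2 empty cells -> not full
Total rows cleared: 3

Answer: 3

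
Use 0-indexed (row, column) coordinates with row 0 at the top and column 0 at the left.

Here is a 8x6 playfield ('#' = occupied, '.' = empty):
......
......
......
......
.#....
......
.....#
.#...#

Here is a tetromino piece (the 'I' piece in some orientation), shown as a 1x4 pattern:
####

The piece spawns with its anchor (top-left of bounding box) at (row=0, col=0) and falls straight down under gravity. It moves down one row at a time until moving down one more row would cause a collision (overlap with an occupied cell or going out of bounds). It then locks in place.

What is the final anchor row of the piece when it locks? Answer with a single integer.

Answer: 3

Derivation:
Spawn at (row=0, col=0). Try each row:
  row 0: fits
  row 1: fits
  row 2: fits
  row 3: fits
  row 4: blocked -> lock at row 3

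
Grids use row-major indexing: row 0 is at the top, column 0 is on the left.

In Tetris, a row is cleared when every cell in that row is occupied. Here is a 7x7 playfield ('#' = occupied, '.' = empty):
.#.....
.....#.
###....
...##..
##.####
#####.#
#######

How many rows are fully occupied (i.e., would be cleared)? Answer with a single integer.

Answer: 1

Derivation:
Check each row:
  row 0: 6 empty cells -> not full
  row 1: 6 empty cells -> not full
  row 2: 4 empty cells -> not full
  row 3: 5 empty cells -> not full
  row 4: 1 empty cell -> not full
  row 5: 1 empty cell -> not full
  row 6: 0 empty cells -> FULL (clear)
Total rows cleared: 1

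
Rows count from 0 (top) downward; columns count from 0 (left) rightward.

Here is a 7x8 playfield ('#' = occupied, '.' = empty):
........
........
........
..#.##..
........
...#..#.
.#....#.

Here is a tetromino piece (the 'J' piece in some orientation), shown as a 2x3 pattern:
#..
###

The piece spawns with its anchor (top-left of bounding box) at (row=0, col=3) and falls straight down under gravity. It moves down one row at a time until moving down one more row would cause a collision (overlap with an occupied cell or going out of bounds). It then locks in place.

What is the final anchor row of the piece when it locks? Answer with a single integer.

Spawn at (row=0, col=3). Try each row:
  row 0: fits
  row 1: fits
  row 2: blocked -> lock at row 1

Answer: 1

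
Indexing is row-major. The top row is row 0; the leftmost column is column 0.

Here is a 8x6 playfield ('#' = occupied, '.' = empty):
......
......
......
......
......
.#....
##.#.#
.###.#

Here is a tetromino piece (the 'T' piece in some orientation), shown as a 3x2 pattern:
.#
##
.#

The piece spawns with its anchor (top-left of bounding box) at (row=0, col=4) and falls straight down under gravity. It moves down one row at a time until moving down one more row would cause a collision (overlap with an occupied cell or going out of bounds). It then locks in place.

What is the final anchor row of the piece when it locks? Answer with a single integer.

Answer: 3

Derivation:
Spawn at (row=0, col=4). Try each row:
  row 0: fits
  row 1: fits
  row 2: fits
  row 3: fits
  row 4: blocked -> lock at row 3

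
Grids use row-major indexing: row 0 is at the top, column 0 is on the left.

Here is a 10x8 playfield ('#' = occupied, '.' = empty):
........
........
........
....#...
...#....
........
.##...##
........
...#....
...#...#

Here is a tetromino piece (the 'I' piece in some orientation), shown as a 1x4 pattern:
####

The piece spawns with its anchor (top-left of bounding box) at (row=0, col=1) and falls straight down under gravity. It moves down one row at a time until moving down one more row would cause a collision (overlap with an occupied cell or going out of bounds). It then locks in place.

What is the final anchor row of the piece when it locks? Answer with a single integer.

Spawn at (row=0, col=1). Try each row:
  row 0: fits
  row 1: fits
  row 2: fits
  row 3: blocked -> lock at row 2

Answer: 2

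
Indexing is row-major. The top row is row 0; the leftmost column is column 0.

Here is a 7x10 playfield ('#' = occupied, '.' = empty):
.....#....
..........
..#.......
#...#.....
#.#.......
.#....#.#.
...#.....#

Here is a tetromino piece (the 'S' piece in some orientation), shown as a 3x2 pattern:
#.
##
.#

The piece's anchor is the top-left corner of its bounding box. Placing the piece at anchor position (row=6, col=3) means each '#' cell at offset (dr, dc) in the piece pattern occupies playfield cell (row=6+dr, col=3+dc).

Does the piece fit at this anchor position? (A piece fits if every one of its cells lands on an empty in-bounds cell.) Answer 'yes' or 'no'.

Check each piece cell at anchor (6, 3):
  offset (0,0) -> (6,3): occupied ('#') -> FAIL
  offset (1,0) -> (7,3): out of bounds -> FAIL
  offset (1,1) -> (7,4): out of bounds -> FAIL
  offset (2,1) -> (8,4): out of bounds -> FAIL
All cells valid: no

Answer: no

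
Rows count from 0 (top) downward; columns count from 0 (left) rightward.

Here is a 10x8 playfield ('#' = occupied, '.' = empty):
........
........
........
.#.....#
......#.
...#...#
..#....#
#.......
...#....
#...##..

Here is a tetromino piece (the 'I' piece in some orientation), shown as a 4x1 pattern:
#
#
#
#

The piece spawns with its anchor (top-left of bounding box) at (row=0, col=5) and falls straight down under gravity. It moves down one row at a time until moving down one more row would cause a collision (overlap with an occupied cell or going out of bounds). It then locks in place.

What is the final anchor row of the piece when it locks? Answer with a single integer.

Spawn at (row=0, col=5). Try each row:
  row 0: fits
  row 1: fits
  row 2: fits
  row 3: fits
  row 4: fits
  row 5: fits
  row 6: blocked -> lock at row 5

Answer: 5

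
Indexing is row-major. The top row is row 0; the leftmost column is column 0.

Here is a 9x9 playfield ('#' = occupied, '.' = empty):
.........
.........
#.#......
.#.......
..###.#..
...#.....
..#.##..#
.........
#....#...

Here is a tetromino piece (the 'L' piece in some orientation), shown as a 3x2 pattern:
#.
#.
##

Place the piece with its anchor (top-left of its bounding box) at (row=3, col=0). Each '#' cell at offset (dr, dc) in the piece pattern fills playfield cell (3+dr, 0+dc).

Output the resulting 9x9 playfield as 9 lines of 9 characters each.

Answer: .........
.........
#.#......
##.......
#.###.#..
##.#.....
..#.##..#
.........
#....#...

Derivation:
Fill (3+0,0+0) = (3,0)
Fill (3+1,0+0) = (4,0)
Fill (3+2,0+0) = (5,0)
Fill (3+2,0+1) = (5,1)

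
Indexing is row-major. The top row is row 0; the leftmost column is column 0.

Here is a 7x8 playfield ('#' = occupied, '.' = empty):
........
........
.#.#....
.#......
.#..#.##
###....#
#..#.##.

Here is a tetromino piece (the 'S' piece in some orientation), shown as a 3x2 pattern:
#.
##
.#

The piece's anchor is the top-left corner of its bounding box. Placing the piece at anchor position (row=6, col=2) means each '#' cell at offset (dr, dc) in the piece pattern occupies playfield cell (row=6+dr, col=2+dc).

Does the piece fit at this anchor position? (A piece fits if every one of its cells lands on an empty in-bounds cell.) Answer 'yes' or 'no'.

Check each piece cell at anchor (6, 2):
  offset (0,0) -> (6,2): empty -> OK
  offset (1,0) -> (7,2): out of bounds -> FAIL
  offset (1,1) -> (7,3): out of bounds -> FAIL
  offset (2,1) -> (8,3): out of bounds -> FAIL
All cells valid: no

Answer: no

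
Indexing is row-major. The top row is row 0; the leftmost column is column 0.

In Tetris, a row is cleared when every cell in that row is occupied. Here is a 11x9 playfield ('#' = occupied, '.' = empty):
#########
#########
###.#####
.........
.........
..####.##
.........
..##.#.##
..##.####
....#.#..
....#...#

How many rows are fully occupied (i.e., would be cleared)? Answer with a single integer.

Answer: 2

Derivation:
Check each row:
  row 0: 0 empty cells -> FULL (clear)
  row 1: 0 empty cells -> FULL (clear)
  row 2: 1 empty cell -> not full
  row 3: 9 empty cells -> not full
  row 4: 9 empty cells -> not full
  row 5: 3 empty cells -> not full
  row 6: 9 empty cells -> not full
  row 7: 4 empty cells -> not full
  row 8: 3 empty cells -> not full
  row 9: 7 empty cells -> not full
  row 10: 7 empty cells -> not full
Total rows cleared: 2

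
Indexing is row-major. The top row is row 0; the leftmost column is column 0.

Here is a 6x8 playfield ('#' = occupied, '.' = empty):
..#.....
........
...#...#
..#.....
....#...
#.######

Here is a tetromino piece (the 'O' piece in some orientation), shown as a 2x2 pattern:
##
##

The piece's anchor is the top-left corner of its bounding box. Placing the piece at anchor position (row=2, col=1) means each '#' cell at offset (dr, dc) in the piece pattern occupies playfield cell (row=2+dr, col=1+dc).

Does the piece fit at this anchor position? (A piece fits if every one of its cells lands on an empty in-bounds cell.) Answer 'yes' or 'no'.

Check each piece cell at anchor (2, 1):
  offset (0,0) -> (2,1): empty -> OK
  offset (0,1) -> (2,2): empty -> OK
  offset (1,0) -> (3,1): empty -> OK
  offset (1,1) -> (3,2): occupied ('#') -> FAIL
All cells valid: no

Answer: no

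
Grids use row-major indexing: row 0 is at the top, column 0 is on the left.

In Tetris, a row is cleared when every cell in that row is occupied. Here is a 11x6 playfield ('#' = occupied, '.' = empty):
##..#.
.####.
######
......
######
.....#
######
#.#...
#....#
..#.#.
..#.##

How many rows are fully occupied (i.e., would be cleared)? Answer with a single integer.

Check each row:
  row 0: 3 empty cells -> not full
  row 1: 2 empty cells -> not full
  row 2: 0 empty cells -> FULL (clear)
  row 3: 6 empty cells -> not full
  row 4: 0 empty cells -> FULL (clear)
  row 5: 5 empty cells -> not full
  row 6: 0 empty cells -> FULL (clear)
  row 7: 4 empty cells -> not full
  row 8: 4 empty cells -> not full
  row 9: 4 empty cells -> not full
  row 10: 3 empty cells -> not full
Total rows cleared: 3

Answer: 3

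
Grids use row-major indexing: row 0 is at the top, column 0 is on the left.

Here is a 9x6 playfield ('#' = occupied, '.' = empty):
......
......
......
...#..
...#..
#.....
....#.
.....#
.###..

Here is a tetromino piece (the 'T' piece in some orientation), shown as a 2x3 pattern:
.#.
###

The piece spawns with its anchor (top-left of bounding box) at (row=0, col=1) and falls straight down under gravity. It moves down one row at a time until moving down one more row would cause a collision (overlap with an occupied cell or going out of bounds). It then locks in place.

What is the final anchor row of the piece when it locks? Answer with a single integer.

Spawn at (row=0, col=1). Try each row:
  row 0: fits
  row 1: fits
  row 2: blocked -> lock at row 1

Answer: 1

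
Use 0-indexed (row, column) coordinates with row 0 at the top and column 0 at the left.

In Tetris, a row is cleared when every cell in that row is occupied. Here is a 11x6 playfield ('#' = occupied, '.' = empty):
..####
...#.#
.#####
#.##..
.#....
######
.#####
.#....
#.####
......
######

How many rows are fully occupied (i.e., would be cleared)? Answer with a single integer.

Answer: 2

Derivation:
Check each row:
  row 0: 2 empty cells -> not full
  row 1: 4 empty cells -> not full
  row 2: 1 empty cell -> not full
  row 3: 3 empty cells -> not full
  row 4: 5 empty cells -> not full
  row 5: 0 empty cells -> FULL (clear)
  row 6: 1 empty cell -> not full
  row 7: 5 empty cells -> not full
  row 8: 1 empty cell -> not full
  row 9: 6 empty cells -> not full
  row 10: 0 empty cells -> FULL (clear)
Total rows cleared: 2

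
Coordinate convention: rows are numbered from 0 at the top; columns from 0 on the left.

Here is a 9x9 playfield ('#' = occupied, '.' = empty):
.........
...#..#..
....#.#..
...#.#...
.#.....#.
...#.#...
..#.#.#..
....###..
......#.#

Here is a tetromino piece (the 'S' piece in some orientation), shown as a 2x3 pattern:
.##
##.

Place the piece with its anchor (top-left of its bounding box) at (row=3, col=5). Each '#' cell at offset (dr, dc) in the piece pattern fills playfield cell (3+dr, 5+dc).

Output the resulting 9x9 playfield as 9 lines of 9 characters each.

Answer: .........
...#..#..
....#.#..
...#.###.
.#...###.
...#.#...
..#.#.#..
....###..
......#.#

Derivation:
Fill (3+0,5+1) = (3,6)
Fill (3+0,5+2) = (3,7)
Fill (3+1,5+0) = (4,5)
Fill (3+1,5+1) = (4,6)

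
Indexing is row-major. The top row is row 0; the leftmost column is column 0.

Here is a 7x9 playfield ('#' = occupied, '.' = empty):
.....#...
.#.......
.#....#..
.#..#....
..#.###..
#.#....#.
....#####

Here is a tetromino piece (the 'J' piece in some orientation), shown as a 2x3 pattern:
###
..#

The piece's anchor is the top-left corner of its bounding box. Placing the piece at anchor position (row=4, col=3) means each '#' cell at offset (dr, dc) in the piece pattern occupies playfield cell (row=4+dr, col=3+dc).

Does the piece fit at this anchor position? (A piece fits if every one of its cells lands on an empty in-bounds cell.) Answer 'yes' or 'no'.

Check each piece cell at anchor (4, 3):
  offset (0,0) -> (4,3): empty -> OK
  offset (0,1) -> (4,4): occupied ('#') -> FAIL
  offset (0,2) -> (4,5): occupied ('#') -> FAIL
  offset (1,2) -> (5,5): empty -> OK
All cells valid: no

Answer: no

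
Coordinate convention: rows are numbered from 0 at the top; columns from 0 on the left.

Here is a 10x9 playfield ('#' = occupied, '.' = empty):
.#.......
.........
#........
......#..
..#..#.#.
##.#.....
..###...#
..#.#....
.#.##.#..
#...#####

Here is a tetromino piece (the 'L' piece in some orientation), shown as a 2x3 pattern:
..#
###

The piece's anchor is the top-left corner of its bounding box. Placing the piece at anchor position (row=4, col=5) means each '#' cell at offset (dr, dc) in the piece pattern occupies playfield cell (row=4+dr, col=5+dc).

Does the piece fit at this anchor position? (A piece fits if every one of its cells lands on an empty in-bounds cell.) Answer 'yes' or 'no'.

Answer: no

Derivation:
Check each piece cell at anchor (4, 5):
  offset (0,2) -> (4,7): occupied ('#') -> FAIL
  offset (1,0) -> (5,5): empty -> OK
  offset (1,1) -> (5,6): empty -> OK
  offset (1,2) -> (5,7): empty -> OK
All cells valid: no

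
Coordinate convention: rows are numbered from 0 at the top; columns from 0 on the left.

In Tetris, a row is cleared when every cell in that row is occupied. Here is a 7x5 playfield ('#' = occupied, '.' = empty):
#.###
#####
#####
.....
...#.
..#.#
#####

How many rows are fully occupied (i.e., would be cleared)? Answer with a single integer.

Answer: 3

Derivation:
Check each row:
  row 0: 1 empty cell -> not full
  row 1: 0 empty cells -> FULL (clear)
  row 2: 0 empty cells -> FULL (clear)
  row 3: 5 empty cells -> not full
  row 4: 4 empty cells -> not full
  row 5: 3 empty cells -> not full
  row 6: 0 empty cells -> FULL (clear)
Total rows cleared: 3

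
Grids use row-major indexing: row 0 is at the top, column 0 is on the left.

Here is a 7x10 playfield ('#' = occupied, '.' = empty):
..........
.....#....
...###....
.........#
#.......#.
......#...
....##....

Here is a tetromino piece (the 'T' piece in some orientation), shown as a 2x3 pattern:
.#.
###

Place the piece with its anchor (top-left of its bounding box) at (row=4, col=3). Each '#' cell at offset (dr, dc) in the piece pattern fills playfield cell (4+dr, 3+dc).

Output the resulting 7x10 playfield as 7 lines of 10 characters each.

Answer: ..........
.....#....
...###....
.........#
#...#...#.
...####...
....##....

Derivation:
Fill (4+0,3+1) = (4,4)
Fill (4+1,3+0) = (5,3)
Fill (4+1,3+1) = (5,4)
Fill (4+1,3+2) = (5,5)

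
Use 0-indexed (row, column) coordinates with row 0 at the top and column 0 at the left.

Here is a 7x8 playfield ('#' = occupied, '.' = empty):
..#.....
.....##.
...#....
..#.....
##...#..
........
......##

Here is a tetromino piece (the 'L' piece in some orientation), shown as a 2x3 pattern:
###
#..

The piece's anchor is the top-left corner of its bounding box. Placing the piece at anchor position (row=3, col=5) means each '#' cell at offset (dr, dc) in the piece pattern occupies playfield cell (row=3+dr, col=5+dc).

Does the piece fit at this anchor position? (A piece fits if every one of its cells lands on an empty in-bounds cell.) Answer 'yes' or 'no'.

Answer: no

Derivation:
Check each piece cell at anchor (3, 5):
  offset (0,0) -> (3,5): empty -> OK
  offset (0,1) -> (3,6): empty -> OK
  offset (0,2) -> (3,7): empty -> OK
  offset (1,0) -> (4,5): occupied ('#') -> FAIL
All cells valid: no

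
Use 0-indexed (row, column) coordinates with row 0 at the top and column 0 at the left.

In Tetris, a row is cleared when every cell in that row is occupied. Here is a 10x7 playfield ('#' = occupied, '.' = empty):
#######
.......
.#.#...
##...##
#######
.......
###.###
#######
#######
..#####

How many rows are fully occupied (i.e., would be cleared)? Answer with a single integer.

Check each row:
  row 0: 0 empty cells -> FULL (clear)
  row 1: 7 empty cells -> not full
  row 2: 5 empty cells -> not full
  row 3: 3 empty cells -> not full
  row 4: 0 empty cells -> FULL (clear)
  row 5: 7 empty cells -> not full
  row 6: 1 empty cell -> not full
  row 7: 0 empty cells -> FULL (clear)
  row 8: 0 empty cells -> FULL (clear)
  row 9: 2 empty cells -> not full
Total rows cleared: 4

Answer: 4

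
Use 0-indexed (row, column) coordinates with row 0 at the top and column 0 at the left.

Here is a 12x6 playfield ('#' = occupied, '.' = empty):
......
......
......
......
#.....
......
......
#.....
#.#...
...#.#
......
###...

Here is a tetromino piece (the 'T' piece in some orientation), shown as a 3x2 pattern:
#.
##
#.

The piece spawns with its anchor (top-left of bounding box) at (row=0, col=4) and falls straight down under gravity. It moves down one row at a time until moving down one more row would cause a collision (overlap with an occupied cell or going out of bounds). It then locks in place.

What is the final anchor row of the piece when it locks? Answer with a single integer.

Answer: 7

Derivation:
Spawn at (row=0, col=4). Try each row:
  row 0: fits
  row 1: fits
  row 2: fits
  row 3: fits
  row 4: fits
  row 5: fits
  row 6: fits
  row 7: fits
  row 8: blocked -> lock at row 7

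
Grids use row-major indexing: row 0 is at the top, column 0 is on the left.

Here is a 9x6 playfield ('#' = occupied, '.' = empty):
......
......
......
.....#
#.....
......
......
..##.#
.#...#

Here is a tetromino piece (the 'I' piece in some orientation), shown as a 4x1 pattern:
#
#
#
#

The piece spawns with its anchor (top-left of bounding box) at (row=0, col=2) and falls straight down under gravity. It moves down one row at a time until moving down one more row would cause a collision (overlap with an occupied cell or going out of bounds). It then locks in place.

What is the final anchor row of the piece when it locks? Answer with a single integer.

Spawn at (row=0, col=2). Try each row:
  row 0: fits
  row 1: fits
  row 2: fits
  row 3: fits
  row 4: blocked -> lock at row 3

Answer: 3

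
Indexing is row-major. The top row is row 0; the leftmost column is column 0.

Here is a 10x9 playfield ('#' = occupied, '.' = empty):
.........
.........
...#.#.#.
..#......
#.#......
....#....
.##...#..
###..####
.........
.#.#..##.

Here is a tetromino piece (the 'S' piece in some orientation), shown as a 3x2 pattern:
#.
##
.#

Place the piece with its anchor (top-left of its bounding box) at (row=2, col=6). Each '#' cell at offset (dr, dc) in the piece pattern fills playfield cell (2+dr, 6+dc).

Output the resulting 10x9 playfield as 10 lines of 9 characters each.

Answer: .........
.........
...#.###.
..#...##.
#.#....#.
....#....
.##...#..
###..####
.........
.#.#..##.

Derivation:
Fill (2+0,6+0) = (2,6)
Fill (2+1,6+0) = (3,6)
Fill (2+1,6+1) = (3,7)
Fill (2+2,6+1) = (4,7)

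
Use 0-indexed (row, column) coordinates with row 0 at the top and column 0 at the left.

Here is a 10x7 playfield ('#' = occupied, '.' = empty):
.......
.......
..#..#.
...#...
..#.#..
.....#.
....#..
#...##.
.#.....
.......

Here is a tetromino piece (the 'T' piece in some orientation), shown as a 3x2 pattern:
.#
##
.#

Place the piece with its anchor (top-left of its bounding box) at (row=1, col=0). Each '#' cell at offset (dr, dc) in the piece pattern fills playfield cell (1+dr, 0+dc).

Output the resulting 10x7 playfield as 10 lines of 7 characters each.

Answer: .......
.#.....
###..#.
.#.#...
..#.#..
.....#.
....#..
#...##.
.#.....
.......

Derivation:
Fill (1+0,0+1) = (1,1)
Fill (1+1,0+0) = (2,0)
Fill (1+1,0+1) = (2,1)
Fill (1+2,0+1) = (3,1)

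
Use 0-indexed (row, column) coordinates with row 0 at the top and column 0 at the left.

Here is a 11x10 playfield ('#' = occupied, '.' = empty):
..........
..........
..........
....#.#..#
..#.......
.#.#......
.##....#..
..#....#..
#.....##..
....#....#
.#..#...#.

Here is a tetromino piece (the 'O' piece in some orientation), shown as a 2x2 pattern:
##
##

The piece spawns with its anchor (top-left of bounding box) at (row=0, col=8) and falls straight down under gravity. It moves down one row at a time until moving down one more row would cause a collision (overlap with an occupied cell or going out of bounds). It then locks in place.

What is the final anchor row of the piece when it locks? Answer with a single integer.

Answer: 1

Derivation:
Spawn at (row=0, col=8). Try each row:
  row 0: fits
  row 1: fits
  row 2: blocked -> lock at row 1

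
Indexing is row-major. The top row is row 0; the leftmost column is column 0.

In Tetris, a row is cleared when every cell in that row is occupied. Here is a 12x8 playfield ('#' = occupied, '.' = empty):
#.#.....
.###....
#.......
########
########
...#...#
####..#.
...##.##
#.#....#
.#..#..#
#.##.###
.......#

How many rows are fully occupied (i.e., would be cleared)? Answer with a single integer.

Answer: 2

Derivation:
Check each row:
  row 0: 6 empty cells -> not full
  row 1: 5 empty cells -> not full
  row 2: 7 empty cells -> not full
  row 3: 0 empty cells -> FULL (clear)
  row 4: 0 empty cells -> FULL (clear)
  row 5: 6 empty cells -> not full
  row 6: 3 empty cells -> not full
  row 7: 4 empty cells -> not full
  row 8: 5 empty cells -> not full
  row 9: 5 empty cells -> not full
  row 10: 2 empty cells -> not full
  row 11: 7 empty cells -> not full
Total rows cleared: 2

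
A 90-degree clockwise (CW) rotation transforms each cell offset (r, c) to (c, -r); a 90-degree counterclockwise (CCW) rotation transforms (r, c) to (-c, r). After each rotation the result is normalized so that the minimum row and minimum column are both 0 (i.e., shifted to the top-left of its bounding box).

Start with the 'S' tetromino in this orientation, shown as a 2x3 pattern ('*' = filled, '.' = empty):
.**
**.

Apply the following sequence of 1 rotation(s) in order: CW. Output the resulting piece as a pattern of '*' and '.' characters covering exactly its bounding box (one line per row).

Answer: *.
**
.*

Derivation:
Start:
.**
**.
After rotation 1 (CW):
*.
**
.*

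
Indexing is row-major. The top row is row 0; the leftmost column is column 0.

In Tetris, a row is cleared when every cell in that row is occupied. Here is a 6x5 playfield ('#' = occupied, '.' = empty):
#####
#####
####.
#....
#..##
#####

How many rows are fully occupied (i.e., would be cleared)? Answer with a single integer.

Answer: 3

Derivation:
Check each row:
  row 0: 0 empty cells -> FULL (clear)
  row 1: 0 empty cells -> FULL (clear)
  row 2: 1 empty cell -> not full
  row 3: 4 empty cells -> not full
  row 4: 2 empty cells -> not full
  row 5: 0 empty cells -> FULL (clear)
Total rows cleared: 3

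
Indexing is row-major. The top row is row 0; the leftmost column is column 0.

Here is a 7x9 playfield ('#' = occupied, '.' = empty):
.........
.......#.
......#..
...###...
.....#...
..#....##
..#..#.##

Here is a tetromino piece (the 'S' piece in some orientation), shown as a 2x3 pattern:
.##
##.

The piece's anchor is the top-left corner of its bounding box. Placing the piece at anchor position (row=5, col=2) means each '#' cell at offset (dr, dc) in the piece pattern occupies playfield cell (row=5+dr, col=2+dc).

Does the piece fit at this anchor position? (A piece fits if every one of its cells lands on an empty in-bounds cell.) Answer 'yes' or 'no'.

Check each piece cell at anchor (5, 2):
  offset (0,1) -> (5,3): empty -> OK
  offset (0,2) -> (5,4): empty -> OK
  offset (1,0) -> (6,2): occupied ('#') -> FAIL
  offset (1,1) -> (6,3): empty -> OK
All cells valid: no

Answer: no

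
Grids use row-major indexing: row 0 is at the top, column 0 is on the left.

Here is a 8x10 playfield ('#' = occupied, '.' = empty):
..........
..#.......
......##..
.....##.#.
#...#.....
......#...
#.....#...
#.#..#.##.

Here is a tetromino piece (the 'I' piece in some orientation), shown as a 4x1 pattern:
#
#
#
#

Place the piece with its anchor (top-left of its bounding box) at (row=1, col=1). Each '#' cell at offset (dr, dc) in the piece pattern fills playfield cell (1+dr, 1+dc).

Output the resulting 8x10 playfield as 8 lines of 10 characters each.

Answer: ..........
.##.......
.#....##..
.#...##.#.
##..#.....
......#...
#.....#...
#.#..#.##.

Derivation:
Fill (1+0,1+0) = (1,1)
Fill (1+1,1+0) = (2,1)
Fill (1+2,1+0) = (3,1)
Fill (1+3,1+0) = (4,1)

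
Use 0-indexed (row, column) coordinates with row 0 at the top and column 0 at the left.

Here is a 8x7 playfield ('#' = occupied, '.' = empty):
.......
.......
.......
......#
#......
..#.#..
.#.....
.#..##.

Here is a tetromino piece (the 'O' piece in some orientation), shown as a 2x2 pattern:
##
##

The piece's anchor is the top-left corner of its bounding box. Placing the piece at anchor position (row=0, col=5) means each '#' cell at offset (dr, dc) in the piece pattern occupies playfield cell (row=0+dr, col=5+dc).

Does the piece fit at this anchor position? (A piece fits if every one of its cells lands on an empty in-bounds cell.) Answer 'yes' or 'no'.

Answer: yes

Derivation:
Check each piece cell at anchor (0, 5):
  offset (0,0) -> (0,5): empty -> OK
  offset (0,1) -> (0,6): empty -> OK
  offset (1,0) -> (1,5): empty -> OK
  offset (1,1) -> (1,6): empty -> OK
All cells valid: yes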